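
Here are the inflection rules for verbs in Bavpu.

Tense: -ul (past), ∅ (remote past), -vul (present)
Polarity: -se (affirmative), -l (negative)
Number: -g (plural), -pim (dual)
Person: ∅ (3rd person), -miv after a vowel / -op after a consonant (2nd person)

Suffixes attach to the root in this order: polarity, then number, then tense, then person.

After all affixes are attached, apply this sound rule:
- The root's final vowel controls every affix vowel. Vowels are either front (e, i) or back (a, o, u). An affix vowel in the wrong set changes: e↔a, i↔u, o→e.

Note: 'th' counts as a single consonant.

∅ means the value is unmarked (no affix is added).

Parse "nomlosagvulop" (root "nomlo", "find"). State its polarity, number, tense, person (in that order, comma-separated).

affirmative, plural, present, 2nd person

Segment: nomlo-se-g-vul-op.
polarity: -se → affirmative.
number: -g → plural.
tense: -vul → present.
person: -miv/op → 2nd person.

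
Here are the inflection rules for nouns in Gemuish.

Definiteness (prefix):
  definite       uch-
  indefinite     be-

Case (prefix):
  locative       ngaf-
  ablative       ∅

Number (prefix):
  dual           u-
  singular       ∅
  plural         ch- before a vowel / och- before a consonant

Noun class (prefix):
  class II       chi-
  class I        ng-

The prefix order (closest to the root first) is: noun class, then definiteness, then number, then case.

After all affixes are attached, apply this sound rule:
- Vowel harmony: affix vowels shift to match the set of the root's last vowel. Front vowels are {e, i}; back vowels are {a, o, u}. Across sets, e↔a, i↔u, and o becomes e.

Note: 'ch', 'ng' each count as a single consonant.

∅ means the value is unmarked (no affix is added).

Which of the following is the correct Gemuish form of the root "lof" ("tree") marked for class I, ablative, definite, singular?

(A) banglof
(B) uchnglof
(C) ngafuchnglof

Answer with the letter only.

Attach noun class class I ng- → nglof.
Attach definiteness definite uch- → uchnglof.
number = singular: zero marking, form stays uchnglof.
case = ablative: zero marking, form stays uchnglof.
Vowel harmony: no change.
So the correct form is uchnglof, option (B).
(C) ngafuchnglof is wrong: it uses locative instead of ablative for case.
(A) banglof is wrong: it uses indefinite instead of definite for definiteness.

B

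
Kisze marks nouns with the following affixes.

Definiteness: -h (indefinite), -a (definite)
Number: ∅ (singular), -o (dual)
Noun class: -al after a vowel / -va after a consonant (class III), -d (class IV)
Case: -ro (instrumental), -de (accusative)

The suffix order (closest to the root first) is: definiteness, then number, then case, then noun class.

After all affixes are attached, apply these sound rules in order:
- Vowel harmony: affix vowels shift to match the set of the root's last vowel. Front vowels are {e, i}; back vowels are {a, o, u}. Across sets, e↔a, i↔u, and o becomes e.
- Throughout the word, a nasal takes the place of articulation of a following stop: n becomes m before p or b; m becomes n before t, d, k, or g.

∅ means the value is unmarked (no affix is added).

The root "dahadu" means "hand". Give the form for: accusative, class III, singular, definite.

Attach definiteness definite -a → dahadua.
number = singular: zero marking, form stays dahadua.
Attach case accusative -de → dahaduade.
Attach noun class class III -al (after vowel 'e') → dahaduadeal.
Apply vowel harmony: dahaduadeal → dahaduadaal.
Nasal assimilation: no change.

dahaduadaal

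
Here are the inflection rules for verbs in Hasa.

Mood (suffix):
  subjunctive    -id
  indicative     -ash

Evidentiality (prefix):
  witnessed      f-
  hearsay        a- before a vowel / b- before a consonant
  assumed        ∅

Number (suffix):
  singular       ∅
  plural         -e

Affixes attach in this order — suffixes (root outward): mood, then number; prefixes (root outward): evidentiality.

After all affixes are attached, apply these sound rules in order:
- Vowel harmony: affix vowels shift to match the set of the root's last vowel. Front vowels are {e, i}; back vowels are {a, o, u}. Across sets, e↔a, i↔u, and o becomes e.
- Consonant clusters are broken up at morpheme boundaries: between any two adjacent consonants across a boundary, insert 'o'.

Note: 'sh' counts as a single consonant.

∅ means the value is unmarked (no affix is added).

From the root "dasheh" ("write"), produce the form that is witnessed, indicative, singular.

fodashehesh

Attach mood indicative -ash → dashehash.
Attach evidentiality witnessed f- → fdashehash.
number = singular: zero marking, form stays fdashehash.
Apply vowel harmony: fdashehash → fdashehesh.
Apply epenthesis: fdashehesh → fodashehesh.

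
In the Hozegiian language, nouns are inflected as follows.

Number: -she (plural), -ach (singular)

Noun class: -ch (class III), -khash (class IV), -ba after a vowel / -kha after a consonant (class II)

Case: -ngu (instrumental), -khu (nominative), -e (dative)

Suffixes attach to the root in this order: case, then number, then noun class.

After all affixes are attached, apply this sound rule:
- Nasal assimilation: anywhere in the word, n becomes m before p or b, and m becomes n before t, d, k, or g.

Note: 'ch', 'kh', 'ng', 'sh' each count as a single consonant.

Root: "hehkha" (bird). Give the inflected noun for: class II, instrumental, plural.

Attach case instrumental -ngu → hehkhangu.
Attach number plural -she → hehkhangushe.
Attach noun class class II -ba (after vowel 'e') → hehkhangusheba.
Nasal assimilation: no change.

hehkhangusheba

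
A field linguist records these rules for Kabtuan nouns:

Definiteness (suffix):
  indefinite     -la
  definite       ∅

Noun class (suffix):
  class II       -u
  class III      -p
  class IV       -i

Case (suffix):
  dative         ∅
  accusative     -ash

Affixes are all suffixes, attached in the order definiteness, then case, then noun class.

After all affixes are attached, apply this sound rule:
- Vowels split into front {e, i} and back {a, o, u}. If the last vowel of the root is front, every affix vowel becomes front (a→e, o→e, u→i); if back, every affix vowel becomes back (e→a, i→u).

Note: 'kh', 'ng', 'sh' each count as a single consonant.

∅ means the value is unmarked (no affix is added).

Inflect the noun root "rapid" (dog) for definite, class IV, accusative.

rapideshi

definiteness = definite: zero marking, form stays rapid.
Attach case accusative -ash → rapidash.
Attach noun class class IV -i → rapidashi.
Apply vowel harmony: rapidashi → rapideshi.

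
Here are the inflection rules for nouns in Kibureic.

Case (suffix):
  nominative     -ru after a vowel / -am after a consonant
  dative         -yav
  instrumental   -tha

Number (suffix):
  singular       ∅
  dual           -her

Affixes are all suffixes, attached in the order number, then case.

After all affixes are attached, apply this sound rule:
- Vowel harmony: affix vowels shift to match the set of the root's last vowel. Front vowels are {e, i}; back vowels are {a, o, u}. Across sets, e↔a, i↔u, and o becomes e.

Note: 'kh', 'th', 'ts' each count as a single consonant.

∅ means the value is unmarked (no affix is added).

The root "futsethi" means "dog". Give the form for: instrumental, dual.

futsethiherthe

Attach number dual -her → futsethiher.
Attach case instrumental -tha → futsethihertha.
Apply vowel harmony: futsethihertha → futsethiherthe.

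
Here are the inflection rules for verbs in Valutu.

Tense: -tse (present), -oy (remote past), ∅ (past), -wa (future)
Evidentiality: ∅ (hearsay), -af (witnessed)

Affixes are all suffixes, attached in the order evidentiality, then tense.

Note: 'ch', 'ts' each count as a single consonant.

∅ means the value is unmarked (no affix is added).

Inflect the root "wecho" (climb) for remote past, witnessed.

wechoafoy

Attach evidentiality witnessed -af → wechoaf.
Attach tense remote past -oy → wechoafoy.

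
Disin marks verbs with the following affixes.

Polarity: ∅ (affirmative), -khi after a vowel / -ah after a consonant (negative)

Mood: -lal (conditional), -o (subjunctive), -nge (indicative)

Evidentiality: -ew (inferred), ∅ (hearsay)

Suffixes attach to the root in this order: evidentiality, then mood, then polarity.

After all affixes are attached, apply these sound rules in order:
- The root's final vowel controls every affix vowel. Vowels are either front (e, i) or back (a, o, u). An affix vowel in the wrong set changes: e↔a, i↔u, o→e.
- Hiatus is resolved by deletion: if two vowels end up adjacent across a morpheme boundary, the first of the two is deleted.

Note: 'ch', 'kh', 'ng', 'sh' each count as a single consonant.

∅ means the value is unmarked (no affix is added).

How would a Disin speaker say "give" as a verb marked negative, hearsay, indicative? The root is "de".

evidentiality = hearsay: zero marking, form stays de.
Attach mood indicative -nge → denge.
Attach polarity negative -khi (after vowel 'e') → dengekhi.
Vowel harmony: no change.
Vowel deletion: no change.

dengekhi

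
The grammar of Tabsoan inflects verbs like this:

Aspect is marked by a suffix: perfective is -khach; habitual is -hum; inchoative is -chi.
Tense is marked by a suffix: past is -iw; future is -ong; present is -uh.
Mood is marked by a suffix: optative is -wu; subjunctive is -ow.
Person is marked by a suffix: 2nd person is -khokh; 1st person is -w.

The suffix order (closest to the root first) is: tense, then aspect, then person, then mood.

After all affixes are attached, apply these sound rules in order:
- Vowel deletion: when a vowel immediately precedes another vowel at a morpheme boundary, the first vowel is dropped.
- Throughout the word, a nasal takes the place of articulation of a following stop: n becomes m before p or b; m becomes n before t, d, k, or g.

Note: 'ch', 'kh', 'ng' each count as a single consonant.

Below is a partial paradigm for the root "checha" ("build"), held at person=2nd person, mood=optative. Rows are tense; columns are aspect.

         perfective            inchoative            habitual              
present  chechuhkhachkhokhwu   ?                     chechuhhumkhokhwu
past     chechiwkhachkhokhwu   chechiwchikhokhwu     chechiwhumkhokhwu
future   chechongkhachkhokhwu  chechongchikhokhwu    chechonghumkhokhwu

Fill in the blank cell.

chechuhchikhokhwu

Attach tense present -uh → chechauh.
Attach aspect inchoative -chi → chechauhchi.
Attach person 2nd person -khokh → chechauhchikhokh.
Attach mood optative -wu → chechauhchikhokhwu.
Apply vowel deletion: chechauhchikhokhwu → chechuhchikhokhwu.
Nasal assimilation: no change.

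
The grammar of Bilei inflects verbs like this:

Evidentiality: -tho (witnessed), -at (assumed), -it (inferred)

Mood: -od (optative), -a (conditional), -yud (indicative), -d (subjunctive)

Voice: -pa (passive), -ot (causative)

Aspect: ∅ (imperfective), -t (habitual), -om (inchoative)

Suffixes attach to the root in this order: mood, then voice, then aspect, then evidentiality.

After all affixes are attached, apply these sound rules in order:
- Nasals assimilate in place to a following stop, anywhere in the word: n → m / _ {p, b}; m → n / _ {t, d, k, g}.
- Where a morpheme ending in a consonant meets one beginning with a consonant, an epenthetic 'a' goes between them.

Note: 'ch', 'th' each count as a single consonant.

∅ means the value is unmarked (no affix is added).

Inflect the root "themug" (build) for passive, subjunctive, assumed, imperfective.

Attach mood subjunctive -d → themugd.
Attach voice passive -pa → themugdpa.
aspect = imperfective: zero marking, form stays themugdpa.
Attach evidentiality assumed -at → themugdpaat.
Nasal assimilation: no change.
Apply epenthesis: themugdpaat → themugadapaat.

themugadapaat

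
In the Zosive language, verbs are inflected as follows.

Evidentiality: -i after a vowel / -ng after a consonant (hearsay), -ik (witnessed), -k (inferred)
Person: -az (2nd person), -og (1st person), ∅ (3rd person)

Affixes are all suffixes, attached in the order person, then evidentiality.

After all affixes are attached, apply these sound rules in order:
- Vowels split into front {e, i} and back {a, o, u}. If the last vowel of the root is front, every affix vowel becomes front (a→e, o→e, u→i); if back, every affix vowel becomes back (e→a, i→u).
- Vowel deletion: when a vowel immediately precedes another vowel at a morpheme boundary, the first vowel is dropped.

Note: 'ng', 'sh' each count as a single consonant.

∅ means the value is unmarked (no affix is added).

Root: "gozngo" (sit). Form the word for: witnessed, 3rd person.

goznguk

person = 3rd person: zero marking, form stays gozngo.
Attach evidentiality witnessed -ik → gozngoik.
Apply vowel harmony: gozngoik → gozngouk.
Apply vowel deletion: gozngouk → goznguk.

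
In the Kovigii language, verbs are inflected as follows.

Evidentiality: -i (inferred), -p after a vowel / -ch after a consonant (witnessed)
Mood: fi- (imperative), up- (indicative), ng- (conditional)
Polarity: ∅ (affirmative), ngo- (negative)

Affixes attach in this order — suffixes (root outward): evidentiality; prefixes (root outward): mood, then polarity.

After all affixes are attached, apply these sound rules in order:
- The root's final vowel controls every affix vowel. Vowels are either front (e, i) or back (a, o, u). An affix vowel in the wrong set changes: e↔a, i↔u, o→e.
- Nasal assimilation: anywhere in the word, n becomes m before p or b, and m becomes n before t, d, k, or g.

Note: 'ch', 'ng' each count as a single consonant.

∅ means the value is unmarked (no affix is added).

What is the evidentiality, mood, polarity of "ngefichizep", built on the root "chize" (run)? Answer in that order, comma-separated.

Segment: ngo-fi-chize-p.
evidentiality: -p/ch → witnessed.
mood: fi- → imperative.
polarity: ngo- → negative.

witnessed, imperative, negative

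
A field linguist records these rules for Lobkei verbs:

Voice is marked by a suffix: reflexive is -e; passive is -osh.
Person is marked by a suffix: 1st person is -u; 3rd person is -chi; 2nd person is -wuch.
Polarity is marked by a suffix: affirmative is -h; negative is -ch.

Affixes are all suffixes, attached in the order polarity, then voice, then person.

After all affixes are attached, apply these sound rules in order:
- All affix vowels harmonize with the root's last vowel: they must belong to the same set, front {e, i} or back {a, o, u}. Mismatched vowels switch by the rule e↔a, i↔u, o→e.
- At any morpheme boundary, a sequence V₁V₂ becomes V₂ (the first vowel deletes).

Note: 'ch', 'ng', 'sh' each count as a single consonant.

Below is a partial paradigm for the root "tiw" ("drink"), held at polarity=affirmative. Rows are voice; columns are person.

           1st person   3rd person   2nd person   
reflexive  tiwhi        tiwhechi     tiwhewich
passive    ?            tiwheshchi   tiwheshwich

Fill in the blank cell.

Attach polarity affirmative -h → tiwh.
Attach voice passive -osh → tiwhosh.
Attach person 1st person -u → tiwhoshu.
Apply vowel harmony: tiwhoshu → tiwheshi.
Vowel deletion: no change.

tiwheshi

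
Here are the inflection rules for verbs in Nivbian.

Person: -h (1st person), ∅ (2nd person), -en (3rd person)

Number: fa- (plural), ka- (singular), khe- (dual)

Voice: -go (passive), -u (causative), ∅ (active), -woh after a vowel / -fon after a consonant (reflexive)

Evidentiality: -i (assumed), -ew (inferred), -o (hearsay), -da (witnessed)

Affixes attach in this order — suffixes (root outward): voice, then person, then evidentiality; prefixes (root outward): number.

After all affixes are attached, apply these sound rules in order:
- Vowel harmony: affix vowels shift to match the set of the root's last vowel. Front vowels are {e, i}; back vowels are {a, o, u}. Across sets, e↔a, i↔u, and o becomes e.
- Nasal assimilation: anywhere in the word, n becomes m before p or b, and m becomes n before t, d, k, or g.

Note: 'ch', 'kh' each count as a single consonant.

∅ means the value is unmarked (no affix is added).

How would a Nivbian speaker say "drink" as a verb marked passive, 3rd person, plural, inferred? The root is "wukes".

fewukesgeenew

Attach voice passive -go → wukesgo.
Attach number plural fa- → fawukesgo.
Attach person 3rd person -en → fawukesgoen.
Attach evidentiality inferred -ew → fawukesgoenew.
Apply vowel harmony: fawukesgoenew → fewukesgeenew.
Nasal assimilation: no change.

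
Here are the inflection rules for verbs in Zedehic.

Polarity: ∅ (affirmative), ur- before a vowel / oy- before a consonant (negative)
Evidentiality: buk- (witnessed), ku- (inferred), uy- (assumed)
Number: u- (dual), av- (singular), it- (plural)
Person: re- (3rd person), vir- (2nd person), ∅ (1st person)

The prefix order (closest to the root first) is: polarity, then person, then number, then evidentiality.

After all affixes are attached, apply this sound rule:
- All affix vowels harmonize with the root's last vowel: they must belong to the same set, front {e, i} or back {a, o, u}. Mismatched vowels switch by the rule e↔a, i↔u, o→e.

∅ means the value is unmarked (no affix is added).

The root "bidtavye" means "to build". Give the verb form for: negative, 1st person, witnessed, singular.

bikeveybidtavye

Attach polarity negative oy- (before consonant 'b') → oybidtavye.
person = 1st person: zero marking, form stays oybidtavye.
Attach number singular av- → avoybidtavye.
Attach evidentiality witnessed buk- → bukavoybidtavye.
Apply vowel harmony: bukavoybidtavye → bikeveybidtavye.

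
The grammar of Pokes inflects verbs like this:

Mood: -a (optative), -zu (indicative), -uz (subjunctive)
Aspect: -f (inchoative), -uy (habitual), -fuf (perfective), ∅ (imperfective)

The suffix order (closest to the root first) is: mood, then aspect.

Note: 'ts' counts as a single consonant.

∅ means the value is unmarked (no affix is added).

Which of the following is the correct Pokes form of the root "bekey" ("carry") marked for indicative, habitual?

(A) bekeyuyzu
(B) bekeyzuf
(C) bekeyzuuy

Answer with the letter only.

Attach mood indicative -zu → bekeyzu.
Attach aspect habitual -uy → bekeyzuuy.
So the correct form is bekeyzuuy, option (C).
(A) bekeyuyzu is wrong: it has the affixes in the wrong order.
(B) bekeyzuf is wrong: it uses inchoative instead of habitual for aspect.

C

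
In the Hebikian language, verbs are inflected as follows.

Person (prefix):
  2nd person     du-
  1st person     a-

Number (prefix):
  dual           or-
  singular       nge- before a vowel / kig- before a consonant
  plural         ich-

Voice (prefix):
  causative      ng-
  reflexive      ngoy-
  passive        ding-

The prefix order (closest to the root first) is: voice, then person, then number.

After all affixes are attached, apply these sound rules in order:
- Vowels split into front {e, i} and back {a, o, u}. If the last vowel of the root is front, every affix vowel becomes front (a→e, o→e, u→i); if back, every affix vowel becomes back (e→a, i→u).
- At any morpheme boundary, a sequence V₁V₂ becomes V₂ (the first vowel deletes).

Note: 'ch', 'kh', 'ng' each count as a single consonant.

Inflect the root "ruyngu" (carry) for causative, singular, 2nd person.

Attach voice causative ng- → ngruyngu.
Attach person 2nd person du- → dungruyngu.
Attach number singular kig- (before consonant 'd') → kigdungruyngu.
Apply vowel harmony: kigdungruyngu → kugdungruyngu.
Vowel deletion: no change.

kugdungruyngu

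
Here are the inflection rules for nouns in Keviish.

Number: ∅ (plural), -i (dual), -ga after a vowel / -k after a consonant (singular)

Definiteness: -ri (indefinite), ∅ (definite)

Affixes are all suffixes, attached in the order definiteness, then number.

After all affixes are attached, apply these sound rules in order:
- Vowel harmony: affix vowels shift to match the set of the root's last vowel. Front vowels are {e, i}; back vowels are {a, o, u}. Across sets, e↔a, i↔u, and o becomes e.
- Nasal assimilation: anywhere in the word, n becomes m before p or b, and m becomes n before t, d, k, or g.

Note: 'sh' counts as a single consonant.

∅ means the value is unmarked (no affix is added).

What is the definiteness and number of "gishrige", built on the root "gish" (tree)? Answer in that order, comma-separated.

Segment: gish-ri-ga.
definiteness: -ri → indefinite.
number: -ga/k → singular.

indefinite, singular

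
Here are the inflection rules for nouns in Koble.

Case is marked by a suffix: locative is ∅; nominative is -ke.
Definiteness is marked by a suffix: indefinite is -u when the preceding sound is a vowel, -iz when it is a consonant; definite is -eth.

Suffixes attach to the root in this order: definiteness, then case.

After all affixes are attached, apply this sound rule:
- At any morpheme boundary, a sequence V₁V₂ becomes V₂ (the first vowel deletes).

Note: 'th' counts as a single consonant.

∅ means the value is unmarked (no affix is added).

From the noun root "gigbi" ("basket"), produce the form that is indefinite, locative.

Attach definiteness indefinite -u (after vowel 'i') → gigbiu.
case = locative: zero marking, form stays gigbiu.
Apply vowel deletion: gigbiu → gigbu.

gigbu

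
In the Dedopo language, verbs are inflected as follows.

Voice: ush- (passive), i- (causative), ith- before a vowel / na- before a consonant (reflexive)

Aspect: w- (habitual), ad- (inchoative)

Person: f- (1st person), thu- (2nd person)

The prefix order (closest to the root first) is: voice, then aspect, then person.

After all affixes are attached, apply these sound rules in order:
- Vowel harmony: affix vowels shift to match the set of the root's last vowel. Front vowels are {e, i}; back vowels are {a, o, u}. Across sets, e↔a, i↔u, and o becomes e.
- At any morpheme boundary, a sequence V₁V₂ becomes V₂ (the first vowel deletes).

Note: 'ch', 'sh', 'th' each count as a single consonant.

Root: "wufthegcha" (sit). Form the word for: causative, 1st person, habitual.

fwuwufthegcha

Attach voice causative i- → iwufthegcha.
Attach aspect habitual w- → wiwufthegcha.
Attach person 1st person f- → fwiwufthegcha.
Apply vowel harmony: fwiwufthegcha → fwuwufthegcha.
Vowel deletion: no change.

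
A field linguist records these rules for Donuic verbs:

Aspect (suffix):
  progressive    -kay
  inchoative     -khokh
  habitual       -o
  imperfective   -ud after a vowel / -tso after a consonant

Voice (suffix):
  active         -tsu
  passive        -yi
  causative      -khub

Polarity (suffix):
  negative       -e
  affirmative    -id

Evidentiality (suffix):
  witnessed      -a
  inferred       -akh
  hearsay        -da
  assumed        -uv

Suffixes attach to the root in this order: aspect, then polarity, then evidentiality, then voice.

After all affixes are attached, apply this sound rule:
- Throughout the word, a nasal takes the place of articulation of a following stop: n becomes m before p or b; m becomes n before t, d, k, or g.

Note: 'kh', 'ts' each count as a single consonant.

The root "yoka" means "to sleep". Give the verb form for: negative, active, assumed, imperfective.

Attach aspect imperfective -ud (after vowel 'a') → yokaud.
Attach polarity negative -e → yokaude.
Attach evidentiality assumed -uv → yokaudeuv.
Attach voice active -tsu → yokaudeuvtsu.
Nasal assimilation: no change.

yokaudeuvtsu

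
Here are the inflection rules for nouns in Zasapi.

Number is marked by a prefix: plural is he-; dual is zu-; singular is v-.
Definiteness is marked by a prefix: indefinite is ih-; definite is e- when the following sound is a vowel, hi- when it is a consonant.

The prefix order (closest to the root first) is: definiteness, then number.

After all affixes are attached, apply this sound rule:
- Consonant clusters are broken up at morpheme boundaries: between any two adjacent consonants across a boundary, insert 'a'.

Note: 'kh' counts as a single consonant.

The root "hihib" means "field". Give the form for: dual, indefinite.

zuihahihib

Attach definiteness indefinite ih- → ihhihib.
Attach number dual zu- → zuihhihib.
Apply epenthesis: zuihhihib → zuihahihib.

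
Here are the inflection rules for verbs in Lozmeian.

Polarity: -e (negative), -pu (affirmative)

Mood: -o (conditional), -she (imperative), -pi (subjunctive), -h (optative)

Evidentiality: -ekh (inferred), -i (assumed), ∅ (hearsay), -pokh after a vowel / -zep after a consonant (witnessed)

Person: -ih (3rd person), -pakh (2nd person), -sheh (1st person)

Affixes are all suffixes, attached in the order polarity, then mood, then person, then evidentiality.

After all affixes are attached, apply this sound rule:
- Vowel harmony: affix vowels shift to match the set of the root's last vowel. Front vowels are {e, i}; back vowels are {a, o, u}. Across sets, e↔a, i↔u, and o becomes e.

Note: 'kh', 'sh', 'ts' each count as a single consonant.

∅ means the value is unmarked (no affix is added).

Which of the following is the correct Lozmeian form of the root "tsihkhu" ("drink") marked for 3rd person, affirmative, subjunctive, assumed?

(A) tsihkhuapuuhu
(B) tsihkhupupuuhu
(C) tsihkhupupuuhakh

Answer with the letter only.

Attach polarity affirmative -pu → tsihkhupu.
Attach mood subjunctive -pi → tsihkhupupi.
Attach person 3rd person -ih → tsihkhupupiih.
Attach evidentiality assumed -i → tsihkhupupiihi.
Apply vowel harmony: tsihkhupupiihi → tsihkhupupuuhu.
So the correct form is tsihkhupupuuhu, option (B).
(C) tsihkhupupuuhakh is wrong: it uses inferred instead of assumed for evidentiality.
(A) tsihkhuapuuhu is wrong: it uses negative instead of affirmative for polarity.

B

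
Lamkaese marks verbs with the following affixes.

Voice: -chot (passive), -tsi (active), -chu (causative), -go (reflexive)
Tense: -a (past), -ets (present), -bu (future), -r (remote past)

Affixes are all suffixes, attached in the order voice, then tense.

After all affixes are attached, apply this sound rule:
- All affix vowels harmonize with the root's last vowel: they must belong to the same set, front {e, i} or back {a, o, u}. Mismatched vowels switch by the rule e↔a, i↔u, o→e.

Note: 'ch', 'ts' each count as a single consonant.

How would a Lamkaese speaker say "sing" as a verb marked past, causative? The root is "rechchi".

rechchichie

Attach voice causative -chu → rechchichu.
Attach tense past -a → rechchichua.
Apply vowel harmony: rechchichua → rechchichie.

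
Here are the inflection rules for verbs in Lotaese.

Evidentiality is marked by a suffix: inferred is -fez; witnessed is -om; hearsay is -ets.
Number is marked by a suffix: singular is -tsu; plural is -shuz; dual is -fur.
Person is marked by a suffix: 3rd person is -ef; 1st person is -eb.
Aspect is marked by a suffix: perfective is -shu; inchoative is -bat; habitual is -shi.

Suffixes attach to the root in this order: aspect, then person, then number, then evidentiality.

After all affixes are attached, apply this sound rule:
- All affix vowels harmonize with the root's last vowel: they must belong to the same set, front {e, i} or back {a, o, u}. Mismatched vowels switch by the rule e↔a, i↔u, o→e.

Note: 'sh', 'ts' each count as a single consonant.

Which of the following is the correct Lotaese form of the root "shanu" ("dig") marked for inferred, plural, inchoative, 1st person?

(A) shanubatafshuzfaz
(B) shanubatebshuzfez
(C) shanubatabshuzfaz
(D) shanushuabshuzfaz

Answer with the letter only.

Attach aspect inchoative -bat → shanubat.
Attach person 1st person -eb → shanubateb.
Attach number plural -shuz → shanubatebshuz.
Attach evidentiality inferred -fez → shanubatebshuzfez.
Apply vowel harmony: shanubatebshuzfez → shanubatabshuzfaz.
So the correct form is shanubatabshuzfaz, option (C).
(A) shanubatafshuzfaz is wrong: it uses 3rd person instead of 1st person for person.
(D) shanushuabshuzfaz is wrong: it uses perfective instead of inchoative for aspect.
(B) shanubatebshuzfez is wrong: it fails to apply the sound rule(s).

C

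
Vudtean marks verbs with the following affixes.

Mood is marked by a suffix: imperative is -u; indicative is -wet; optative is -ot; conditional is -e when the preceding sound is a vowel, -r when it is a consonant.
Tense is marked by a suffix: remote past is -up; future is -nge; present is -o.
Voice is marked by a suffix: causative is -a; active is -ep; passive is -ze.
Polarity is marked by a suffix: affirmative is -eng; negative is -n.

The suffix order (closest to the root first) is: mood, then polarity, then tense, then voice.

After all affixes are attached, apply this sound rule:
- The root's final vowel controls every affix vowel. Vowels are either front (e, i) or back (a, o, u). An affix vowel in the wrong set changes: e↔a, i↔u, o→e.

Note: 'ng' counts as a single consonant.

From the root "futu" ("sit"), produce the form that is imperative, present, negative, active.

futuunoap

Attach mood imperative -u → futuu.
Attach polarity negative -n → futuun.
Attach tense present -o → futuuno.
Attach voice active -ep → futuunoep.
Apply vowel harmony: futuunoep → futuunoap.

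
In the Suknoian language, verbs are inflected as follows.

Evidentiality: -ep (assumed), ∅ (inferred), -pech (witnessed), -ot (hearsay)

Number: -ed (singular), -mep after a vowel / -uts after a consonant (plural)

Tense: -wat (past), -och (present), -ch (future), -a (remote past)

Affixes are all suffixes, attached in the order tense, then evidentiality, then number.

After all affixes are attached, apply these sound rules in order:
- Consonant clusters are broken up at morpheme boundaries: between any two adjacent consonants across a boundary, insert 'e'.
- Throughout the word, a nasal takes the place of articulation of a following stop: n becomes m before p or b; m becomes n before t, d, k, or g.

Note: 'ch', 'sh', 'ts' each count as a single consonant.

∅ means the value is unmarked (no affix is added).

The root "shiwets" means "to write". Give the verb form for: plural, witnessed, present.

Attach tense present -och → shiwetsoch.
Attach evidentiality witnessed -pech → shiwetsochpech.
Attach number plural -uts (after consonant 'ch') → shiwetsochpechuts.
Apply epenthesis: shiwetsochpechuts → shiwetsochepechuts.
Nasal assimilation: no change.

shiwetsochepechuts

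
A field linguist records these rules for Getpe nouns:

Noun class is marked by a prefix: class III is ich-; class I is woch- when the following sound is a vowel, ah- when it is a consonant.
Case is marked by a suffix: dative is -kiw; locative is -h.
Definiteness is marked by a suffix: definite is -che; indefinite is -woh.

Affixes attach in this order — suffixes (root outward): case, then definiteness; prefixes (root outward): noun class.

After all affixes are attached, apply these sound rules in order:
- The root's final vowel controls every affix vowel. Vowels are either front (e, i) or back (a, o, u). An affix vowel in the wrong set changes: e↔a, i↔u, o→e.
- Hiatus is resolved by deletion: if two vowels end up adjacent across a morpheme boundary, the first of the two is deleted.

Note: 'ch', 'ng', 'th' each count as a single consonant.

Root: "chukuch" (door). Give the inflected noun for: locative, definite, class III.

Attach noun class class III ich- → ichchukuch.
Attach case locative -h → ichchukuchh.
Attach definiteness definite -che → ichchukuchhche.
Apply vowel harmony: ichchukuchhche → uchchukuchhcha.
Vowel deletion: no change.

uchchukuchhcha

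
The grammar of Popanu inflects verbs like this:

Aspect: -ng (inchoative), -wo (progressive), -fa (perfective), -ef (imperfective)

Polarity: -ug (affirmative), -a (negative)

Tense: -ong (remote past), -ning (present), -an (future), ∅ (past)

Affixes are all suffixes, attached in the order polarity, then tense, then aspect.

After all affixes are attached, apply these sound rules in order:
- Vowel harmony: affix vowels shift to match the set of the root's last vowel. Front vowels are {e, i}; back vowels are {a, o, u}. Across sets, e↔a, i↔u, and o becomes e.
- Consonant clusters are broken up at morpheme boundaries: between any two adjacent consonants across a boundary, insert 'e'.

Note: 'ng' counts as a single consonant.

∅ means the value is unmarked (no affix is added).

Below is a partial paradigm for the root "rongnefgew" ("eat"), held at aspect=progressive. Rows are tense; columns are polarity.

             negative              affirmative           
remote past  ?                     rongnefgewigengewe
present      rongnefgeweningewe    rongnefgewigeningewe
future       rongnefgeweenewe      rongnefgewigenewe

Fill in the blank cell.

Attach polarity negative -a → rongnefgewa.
Attach tense remote past -ong → rongnefgewaong.
Attach aspect progressive -wo → rongnefgewaongwo.
Apply vowel harmony: rongnefgewaongwo → rongnefgeweengwe.
Apply epenthesis: rongnefgeweengwe → rongnefgeweengewe.

rongnefgeweengewe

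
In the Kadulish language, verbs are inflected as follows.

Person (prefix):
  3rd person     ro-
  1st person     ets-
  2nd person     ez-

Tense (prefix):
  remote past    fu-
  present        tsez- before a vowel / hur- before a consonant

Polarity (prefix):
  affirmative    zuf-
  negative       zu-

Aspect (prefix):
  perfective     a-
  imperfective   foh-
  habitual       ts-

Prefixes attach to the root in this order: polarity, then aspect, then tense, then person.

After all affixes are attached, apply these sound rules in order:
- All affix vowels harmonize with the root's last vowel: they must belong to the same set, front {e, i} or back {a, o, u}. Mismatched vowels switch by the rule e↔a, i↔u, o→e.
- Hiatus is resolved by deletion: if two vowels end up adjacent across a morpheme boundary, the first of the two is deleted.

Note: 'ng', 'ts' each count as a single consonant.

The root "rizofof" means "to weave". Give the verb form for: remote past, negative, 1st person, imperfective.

atsfufohzurizofof

Attach polarity negative zu- → zurizofof.
Attach aspect imperfective foh- → fohzurizofof.
Attach tense remote past fu- → fufohzurizofof.
Attach person 1st person ets- → etsfufohzurizofof.
Apply vowel harmony: etsfufohzurizofof → atsfufohzurizofof.
Vowel deletion: no change.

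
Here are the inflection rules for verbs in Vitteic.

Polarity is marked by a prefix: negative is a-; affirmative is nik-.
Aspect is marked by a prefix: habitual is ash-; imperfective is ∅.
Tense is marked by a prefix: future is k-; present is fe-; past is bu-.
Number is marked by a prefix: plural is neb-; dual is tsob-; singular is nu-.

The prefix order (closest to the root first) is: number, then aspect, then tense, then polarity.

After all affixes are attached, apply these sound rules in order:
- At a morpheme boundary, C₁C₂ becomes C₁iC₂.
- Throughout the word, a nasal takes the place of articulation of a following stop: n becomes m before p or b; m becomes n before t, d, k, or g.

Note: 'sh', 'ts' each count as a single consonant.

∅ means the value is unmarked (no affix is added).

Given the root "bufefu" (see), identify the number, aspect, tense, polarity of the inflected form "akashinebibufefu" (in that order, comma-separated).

Segment: a-k-ash-neb-bufefu.
number: neb- → plural.
aspect: ash- → habitual.
tense: k- → future.
polarity: a- → negative.

plural, habitual, future, negative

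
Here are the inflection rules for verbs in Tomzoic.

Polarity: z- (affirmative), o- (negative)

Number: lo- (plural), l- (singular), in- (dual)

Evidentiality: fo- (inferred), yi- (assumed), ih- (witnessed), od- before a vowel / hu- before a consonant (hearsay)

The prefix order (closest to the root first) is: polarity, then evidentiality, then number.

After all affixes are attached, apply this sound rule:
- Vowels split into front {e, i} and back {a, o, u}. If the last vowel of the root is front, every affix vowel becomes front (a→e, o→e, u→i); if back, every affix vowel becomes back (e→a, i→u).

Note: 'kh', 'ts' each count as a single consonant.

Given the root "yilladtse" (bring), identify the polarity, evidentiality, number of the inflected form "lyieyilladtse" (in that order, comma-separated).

negative, assumed, singular

Segment: l-yi-o-yilladtse.
polarity: o- → negative.
evidentiality: yi- → assumed.
number: l- → singular.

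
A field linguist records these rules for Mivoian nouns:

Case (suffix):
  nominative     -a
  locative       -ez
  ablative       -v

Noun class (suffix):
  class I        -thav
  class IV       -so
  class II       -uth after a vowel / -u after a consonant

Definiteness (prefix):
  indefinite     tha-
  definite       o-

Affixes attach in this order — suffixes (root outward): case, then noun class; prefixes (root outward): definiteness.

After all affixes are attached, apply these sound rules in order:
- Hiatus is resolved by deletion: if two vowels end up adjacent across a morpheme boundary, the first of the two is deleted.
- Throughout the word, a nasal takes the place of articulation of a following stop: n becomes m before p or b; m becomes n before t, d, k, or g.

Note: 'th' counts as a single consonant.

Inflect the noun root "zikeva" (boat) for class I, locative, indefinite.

Attach definiteness indefinite tha- → thazikeva.
Attach case locative -ez → thazikevaez.
Attach noun class class I -thav → thazikevaezthav.
Apply vowel deletion: thazikevaezthav → thazikevezthav.
Nasal assimilation: no change.

thazikevezthav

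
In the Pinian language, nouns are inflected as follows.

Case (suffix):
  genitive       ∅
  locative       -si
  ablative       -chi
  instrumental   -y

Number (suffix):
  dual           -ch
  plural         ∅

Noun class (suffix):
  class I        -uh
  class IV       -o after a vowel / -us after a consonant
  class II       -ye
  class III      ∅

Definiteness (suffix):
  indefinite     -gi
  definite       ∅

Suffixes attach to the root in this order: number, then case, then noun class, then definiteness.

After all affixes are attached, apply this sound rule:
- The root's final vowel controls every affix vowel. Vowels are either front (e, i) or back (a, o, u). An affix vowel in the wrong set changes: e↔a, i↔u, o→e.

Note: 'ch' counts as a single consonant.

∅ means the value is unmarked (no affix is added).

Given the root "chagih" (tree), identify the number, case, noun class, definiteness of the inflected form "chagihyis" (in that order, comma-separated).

Segment: chagih-y-us.
number: ∅ → plural.
case: -y → instrumental.
noun class: -o/us → class IV.
definiteness: ∅ → definite.

plural, instrumental, class IV, definite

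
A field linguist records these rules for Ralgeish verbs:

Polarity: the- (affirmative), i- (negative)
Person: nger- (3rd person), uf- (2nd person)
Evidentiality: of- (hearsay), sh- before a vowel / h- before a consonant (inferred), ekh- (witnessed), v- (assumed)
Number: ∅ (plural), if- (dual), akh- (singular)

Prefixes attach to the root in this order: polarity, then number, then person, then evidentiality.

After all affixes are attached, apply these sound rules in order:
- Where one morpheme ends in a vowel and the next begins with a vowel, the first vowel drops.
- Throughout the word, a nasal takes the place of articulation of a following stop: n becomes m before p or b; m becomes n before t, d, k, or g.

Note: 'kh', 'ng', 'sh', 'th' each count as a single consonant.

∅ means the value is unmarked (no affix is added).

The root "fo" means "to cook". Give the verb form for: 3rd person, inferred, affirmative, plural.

hngerthefo

Attach polarity affirmative the- → thefo.
number = plural: zero marking, form stays thefo.
Attach person 3rd person nger- → ngerthefo.
Attach evidentiality inferred h- (before consonant 'ng') → hngerthefo.
Vowel deletion: no change.
Nasal assimilation: no change.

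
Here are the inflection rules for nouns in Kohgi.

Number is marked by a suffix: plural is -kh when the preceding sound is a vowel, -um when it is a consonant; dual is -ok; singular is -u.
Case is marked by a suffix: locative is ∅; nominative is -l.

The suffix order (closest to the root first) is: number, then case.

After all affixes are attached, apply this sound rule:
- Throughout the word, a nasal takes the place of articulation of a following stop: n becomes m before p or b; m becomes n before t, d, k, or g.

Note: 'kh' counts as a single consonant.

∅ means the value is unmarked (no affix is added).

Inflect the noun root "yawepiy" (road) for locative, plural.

Attach number plural -um (after consonant 'y') → yawepiyum.
case = locative: zero marking, form stays yawepiyum.
Nasal assimilation: no change.

yawepiyum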